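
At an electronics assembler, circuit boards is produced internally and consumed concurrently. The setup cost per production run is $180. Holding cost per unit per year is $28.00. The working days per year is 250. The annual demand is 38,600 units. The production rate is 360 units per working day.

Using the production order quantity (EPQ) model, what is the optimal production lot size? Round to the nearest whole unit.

d = 38,600/250 = 154.4000 units/day;  effective holding cost H(1 − d/p) = 28·(1 − 154.4000/360) = 15.99111
Q* = √(2DS / H_eff) = √(2·38,600·180 / 15.99111) ≈ 932.19

932 units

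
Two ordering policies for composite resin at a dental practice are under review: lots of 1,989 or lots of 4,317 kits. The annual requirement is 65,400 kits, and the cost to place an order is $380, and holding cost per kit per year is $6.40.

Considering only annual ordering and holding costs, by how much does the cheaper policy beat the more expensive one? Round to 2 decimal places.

TC(Q) = (D/Q)S + (Q/2)H
TC(1,989) = (65,400/1,989)×380 + (1,989/2)×6.4 = $18,859.52
TC(4,317) = (65,400/4,317)×380 + (4,317/2)×6.4 = $19,571.18
Lots of 1,989 are cheaper by $711.65.

$711.65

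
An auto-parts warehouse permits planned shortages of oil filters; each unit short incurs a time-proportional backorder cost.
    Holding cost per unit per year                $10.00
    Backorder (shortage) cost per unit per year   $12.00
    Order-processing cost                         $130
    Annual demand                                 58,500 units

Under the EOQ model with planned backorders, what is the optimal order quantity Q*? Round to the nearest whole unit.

1,670 units

Basic EOQ = √(2·58,500·130/10) = 1,233.288
Backorder adjustment √((H+b)/b) = √((10+12)/12) = 1.3540
Q* = 1,233.288 × 1.3540 ≈ 1,669.88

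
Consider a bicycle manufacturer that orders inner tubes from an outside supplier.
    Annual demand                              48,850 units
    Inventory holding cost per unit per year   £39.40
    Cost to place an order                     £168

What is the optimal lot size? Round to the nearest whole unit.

2DS/H = 2·48,850·168/39.4 = 416,588.83
EOQ = √416,588.83 ≈ 645.44

645 units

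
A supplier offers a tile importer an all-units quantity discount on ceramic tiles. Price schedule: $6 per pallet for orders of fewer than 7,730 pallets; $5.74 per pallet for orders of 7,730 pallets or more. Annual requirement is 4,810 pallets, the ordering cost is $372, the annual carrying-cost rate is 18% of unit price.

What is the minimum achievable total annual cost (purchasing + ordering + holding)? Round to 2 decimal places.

$30,825.94

H₁ = 18%×$6 = $1.0800;  H₂ = 18%×$5.74 = $1.0332
EOQ₁ = √(2×4,810×372/1.0800) = 1,820.32  (< 7,730, feasible at tier 1)
EOQ₂ = √(2×4,810×372/1.0332) = 1,861.09  (< 7,730 → use Q = 7,730 at tier-2 price)
TC(tier 1 (EOQ₁), Q≈1,820.3) = $30,825.94
TC(tier 2, Q≈7,730.0) = $31,834.20
Minimum at tier 1 (EOQ₁): $30,825.94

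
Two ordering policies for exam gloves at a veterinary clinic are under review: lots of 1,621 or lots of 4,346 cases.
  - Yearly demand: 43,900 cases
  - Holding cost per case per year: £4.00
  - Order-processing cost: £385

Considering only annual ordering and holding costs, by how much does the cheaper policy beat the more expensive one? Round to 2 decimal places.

£1,087.61

Annual cost at Q: ordering D·S/Q plus holding Q·H/2.
TC(1,621) = (43,900/1,621)×385 + (1,621/2)×4 = £13,668.59
TC(4,346) = (43,900/4,346)×385 + (4,346/2)×4 = £12,580.98
|ΔTC| = |£13,668.59 − £12,580.98| = £1,087.61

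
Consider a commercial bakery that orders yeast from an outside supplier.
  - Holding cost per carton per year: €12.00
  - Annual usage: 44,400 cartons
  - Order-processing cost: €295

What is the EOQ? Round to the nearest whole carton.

2DS/H = 2·44,400·295/12 = 2,183,000.00
EOQ = √2,183,000.00 ≈ 1,477.50

1,477 cartons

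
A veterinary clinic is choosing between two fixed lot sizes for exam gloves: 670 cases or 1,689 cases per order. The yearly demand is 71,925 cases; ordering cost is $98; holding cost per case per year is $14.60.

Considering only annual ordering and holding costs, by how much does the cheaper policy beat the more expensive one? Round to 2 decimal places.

$1,091.60

TC(Q) = (D/Q)S + (Q/2)H
TC(670) = (71,925/670)×98 + (670/2)×14.6 = $15,411.37
TC(1,689) = (71,925/1,689)×98 + (1,689/2)×14.6 = $16,502.97
Cheaper: Q = 670.  Difference = $1,091.60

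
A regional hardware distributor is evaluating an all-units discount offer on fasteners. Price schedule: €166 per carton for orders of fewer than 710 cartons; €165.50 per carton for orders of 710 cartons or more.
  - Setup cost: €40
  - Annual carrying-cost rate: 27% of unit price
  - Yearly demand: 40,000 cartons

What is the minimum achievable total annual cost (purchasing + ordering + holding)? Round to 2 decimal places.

€6,638,116.70

H₁ = 27%×€166 = €44.8200;  H₂ = 27%×€165.50 = €44.6850
EOQ₁ = √(2×40,000×40/44.8200) = 267.20  (< 710, feasible at tier 1)
EOQ₂ = √(2×40,000×40/44.6850) = 267.60  (< 710 → use Q = 710 at tier-2 price)
TC(tier 1 (EOQ₁), Q≈267.2) = €6,651,975.98
TC(tier 2, Q≈710.0) = €6,638,116.70
Minimum at tier 2: €6,638,116.70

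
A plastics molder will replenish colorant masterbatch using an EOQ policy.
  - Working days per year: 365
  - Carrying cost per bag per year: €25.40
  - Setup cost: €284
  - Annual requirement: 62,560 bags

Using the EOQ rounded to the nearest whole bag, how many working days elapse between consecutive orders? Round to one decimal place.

6.9 days

Optimal lot size Q* = (2 × 62,560 × €284 / €25.4)^½ ≈ 1,182.78 → Q = 1,183 bags
Days between orders = 365 / (D/Q) = 365 / 52.883 ≈ 6.902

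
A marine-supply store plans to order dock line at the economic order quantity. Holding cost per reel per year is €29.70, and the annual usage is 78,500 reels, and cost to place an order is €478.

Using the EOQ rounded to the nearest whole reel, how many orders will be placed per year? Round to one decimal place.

2DS/H = 2·78,500·478/29.7 = 2,526,801.35
EOQ = √2,526,801.35 ≈ 1,589.59 → Q = 1,590
N = D/Q = 78,500/1,590 ≈ 49.371 orders/yr

49.4 orders per year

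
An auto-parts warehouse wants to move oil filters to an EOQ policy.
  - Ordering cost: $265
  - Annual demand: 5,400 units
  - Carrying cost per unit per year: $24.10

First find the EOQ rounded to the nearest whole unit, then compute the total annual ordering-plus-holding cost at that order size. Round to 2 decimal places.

Optimal lot size Q* = (2 × 5,400 × $265 / $24.1)^½ ≈ 344.61 → Q = 345 units
Ordering: D/Q × S = 5,400/345 × $265 = $4,147.83
Holding:  Q/2 × H = 345/2 × $24.1 = $4,157.25
Total = $4,147.83 + $4,157.25 = $8,305.08

$8,305.08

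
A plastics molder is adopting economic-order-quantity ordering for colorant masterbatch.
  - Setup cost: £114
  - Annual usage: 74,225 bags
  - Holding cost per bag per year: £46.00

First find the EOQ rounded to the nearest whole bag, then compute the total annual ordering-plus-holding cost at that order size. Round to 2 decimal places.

Optimal lot size Q* = (2 × 74,225 × £114 / £46)^½ ≈ 606.55 → Q = 607 bags
Annual ordering cost = (D/Q)·S = (74,225/607) × 114 = £13,940.12
Annual holding cost  = (Q/2)·H = (607/2) × 46 = £13,961.00
Total = £13,940.12 + £13,961.00 = £27,901.12

£27,901.12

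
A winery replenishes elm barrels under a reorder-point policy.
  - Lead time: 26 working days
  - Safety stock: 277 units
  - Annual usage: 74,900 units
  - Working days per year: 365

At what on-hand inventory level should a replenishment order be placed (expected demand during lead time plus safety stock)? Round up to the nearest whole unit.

5,613 units

Daily demand d = 74,900 / 365 = 205.205 units/day
Demand during lead time = 205.205 × 26 = 5,335.34
Reorder point = 5,335.34 + 277 = 5,612.34 → round up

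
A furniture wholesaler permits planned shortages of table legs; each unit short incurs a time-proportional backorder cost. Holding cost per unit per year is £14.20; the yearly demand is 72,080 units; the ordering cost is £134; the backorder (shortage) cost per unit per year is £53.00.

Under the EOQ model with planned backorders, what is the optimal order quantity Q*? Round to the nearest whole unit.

Basic EOQ = √(2·72,080·134/14.2) = 1,166.355
Backorder adjustment √((H+b)/b) = √((14.2+53)/53) = 1.1260
Q* = 1,166.355 × 1.1260 ≈ 1,313.34

1,313 units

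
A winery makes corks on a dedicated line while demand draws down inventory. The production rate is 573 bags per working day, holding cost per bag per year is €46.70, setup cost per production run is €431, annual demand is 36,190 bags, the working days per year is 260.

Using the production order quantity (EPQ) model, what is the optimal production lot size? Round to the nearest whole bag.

939 bags

d = 36,190/260 = 139.1923 bags/day;  effective holding cost H(1 − d/p) = 46.7·(1 − 139.1923/573) = 35.35571
Q* = √(2DS / H_eff) = √(2·36,190·431 / 35.35571) ≈ 939.33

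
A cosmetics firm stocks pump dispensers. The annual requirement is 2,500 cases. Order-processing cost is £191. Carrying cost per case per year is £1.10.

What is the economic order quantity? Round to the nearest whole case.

EOQ = √(2DS/H) = √(2 × 2,500 × 191 / 1.1)
    = √(868,181.82) ≈ 931.76

932 cases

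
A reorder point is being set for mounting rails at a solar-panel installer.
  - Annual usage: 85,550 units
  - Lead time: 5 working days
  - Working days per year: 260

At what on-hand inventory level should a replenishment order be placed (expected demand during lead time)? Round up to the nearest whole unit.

1,646 units

Daily demand d = 85,550 / 260 = 329.038 units/day
Demand during lead time = 329.038 × 5 = 1,645.19
Reorder point = 1,645.19 → round up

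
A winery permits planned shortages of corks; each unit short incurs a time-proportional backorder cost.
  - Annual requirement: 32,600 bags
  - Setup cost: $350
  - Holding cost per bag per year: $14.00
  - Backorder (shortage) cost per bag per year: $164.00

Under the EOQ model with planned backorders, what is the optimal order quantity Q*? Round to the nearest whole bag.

Basic EOQ = √(2·32,600·350/14) = 1,276.715
Backorder adjustment √((H+b)/b) = √((14+164)/164) = 1.0418
Q* = 1,276.715 × 1.0418 ≈ 1,330.09

1,330 bags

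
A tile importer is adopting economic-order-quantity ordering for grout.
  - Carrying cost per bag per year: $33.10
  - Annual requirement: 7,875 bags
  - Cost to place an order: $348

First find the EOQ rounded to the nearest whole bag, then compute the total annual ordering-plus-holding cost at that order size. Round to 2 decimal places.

Q* = √(2·D·S / H) = √(2·7,875·348 / 33.1) = √165,589.1 ≈ 406.93 → Q = 407 bags
Ordering: D/Q × S = 7,875/407 × $348 = $6,733.42
Holding:  Q/2 × H = 407/2 × $33.1 = $6,735.85
Total = $6,733.42 + $6,735.85 = $13,469.27

$13,469.27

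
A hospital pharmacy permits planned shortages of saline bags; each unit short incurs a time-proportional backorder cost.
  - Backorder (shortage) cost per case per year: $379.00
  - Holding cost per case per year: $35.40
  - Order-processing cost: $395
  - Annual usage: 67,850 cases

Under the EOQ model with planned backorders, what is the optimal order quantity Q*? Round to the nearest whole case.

1,287 cases

Q* = √(2DS/H) · √((H + b)/b)
   = √(2 × 67,850 × 395 / 35.4) · √((35.4 + 379) / 379)
   = 1,230.515 × 1.0457 ≈ 1,286.70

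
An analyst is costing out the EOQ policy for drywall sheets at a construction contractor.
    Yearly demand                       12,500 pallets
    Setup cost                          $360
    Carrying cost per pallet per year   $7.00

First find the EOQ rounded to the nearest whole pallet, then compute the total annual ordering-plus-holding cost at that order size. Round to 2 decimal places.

EOQ = √(2DS/H) = √(2 × 12,500 × 360 / 7)
    = √(1,285,714.29) ≈ 1,133.89 → Q = 1,134 pallets
Annual ordering cost = (D/Q)·S = (12,500/1,134) × 360 = $3,968.25
Annual holding cost  = (Q/2)·H = (1,134/2) × 7 = $3,969.00
Total = $3,968.25 + $3,969.00 = $7,937.25

$7,937.25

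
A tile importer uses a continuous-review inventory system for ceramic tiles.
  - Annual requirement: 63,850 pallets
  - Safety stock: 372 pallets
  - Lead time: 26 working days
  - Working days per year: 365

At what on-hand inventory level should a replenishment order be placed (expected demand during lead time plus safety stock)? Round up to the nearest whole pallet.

Daily demand d = 63,850 / 365 = 174.932 pallets/day
Demand during lead time = 174.932 × 26 = 4,548.22
Reorder point = 4,548.22 + 372 = 4,920.22 → round up

4,921 pallets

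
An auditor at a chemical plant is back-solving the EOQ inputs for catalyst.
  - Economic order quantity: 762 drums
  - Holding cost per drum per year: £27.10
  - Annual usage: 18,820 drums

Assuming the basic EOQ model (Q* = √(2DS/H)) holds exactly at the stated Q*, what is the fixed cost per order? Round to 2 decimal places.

£418.05

From Q* = √(2DS/H) ⇒ Q*² = 2DS/H.
S = Q²H / (2D) = 762² × 27.1 / (2 × 18,820) = 418.0513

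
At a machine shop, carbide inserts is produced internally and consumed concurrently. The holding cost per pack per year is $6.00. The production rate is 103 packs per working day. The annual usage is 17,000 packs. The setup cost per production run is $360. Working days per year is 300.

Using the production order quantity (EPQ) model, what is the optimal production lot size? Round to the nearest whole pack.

Daily demand d = 17,000/300 = 56.667; p = 103; 1 − d/p = 0.44984
EPQ = √(2DS / (H(1 − d/p)))
    = √(2 × 17,000 × 360 / (6 × 0.44984)) ≈ 2,129.55

2,130 packs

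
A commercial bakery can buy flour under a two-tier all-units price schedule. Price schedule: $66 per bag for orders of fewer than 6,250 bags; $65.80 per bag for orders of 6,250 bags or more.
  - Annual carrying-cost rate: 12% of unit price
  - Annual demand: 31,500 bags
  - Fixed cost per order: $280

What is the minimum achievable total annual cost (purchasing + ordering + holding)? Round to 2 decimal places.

$2,090,819.85

H₁ = 12%×$66 = $7.9200;  H₂ = 12%×$65.80 = $7.8960
EOQ₁ = √(2×31,500×280/7.9200) = 1,492.41  (< 6,250, feasible at tier 1)
EOQ₂ = √(2×31,500×280/7.8960) = 1,494.67  (< 6,250 → use Q = 6,250 at tier-2 price)
TC(tier 1 (EOQ₁), Q≈1,492.4) = $2,090,819.85
TC(tier 2, Q≈6,250.0) = $2,098,786.20
Minimum at tier 1 (EOQ₁): $2,090,819.85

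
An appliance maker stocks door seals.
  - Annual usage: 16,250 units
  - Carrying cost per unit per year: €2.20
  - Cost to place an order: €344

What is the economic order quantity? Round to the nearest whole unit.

EOQ = √(2DS/H) = √(2 × 16,250 × 344 / 2.2)
    = √(5,081,818.18) ≈ 2,254.29

2,254 units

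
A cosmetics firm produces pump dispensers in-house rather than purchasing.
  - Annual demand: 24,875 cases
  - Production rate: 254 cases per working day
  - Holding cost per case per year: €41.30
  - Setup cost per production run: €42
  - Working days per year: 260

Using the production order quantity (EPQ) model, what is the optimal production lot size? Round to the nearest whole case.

Daily demand d = 24,875/260 = 95.673; p = 254; 1 − d/p = 0.62333
EPQ = √(2DS / (H(1 − d/p)))
    = √(2 × 24,875 × 42 / (41.3 × 0.62333)) ≈ 284.90

285 cases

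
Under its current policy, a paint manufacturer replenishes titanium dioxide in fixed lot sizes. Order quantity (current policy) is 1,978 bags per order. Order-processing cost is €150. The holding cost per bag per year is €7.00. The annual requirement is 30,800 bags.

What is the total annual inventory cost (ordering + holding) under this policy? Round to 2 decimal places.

Orders/yr = 30,800/1,978 = 15.571; ordering cost = 15.571 × €150 = €2,335.69
Average inventory = 1,978/2 = 989; holding cost = 989 × €7 = €6,923.00
Total = €2,335.69 + €6,923.00 = €9,258.69

€9,258.69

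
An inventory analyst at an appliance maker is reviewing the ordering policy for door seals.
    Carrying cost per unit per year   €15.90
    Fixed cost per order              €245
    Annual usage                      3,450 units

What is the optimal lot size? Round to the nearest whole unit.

326 units

EOQ = √(2DS/H) = √(2 × 3,450 × 245 / 15.9)
    = √(106,320.75) ≈ 326.07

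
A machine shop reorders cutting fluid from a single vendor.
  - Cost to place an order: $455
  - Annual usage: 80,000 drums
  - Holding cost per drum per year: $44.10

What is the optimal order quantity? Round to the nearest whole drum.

1,285 drums

Q* = √(2·D·S / H) = √(2·80,000·455 / 44.1) = √1,650,793.7 ≈ 1,284.83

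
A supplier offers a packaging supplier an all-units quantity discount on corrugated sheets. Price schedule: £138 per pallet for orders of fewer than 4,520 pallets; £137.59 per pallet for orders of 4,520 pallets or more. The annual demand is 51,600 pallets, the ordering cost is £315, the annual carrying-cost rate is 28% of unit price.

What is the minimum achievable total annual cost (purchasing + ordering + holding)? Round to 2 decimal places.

H₁ = 28%×£138 = £38.6400;  H₂ = 28%×£137.59 = £38.5252
EOQ₁ = √(2×51,600×315/38.6400) = 917.23  (< 4,520, feasible at tier 1)
EOQ₂ = √(2×51,600×315/38.5252) = 918.59  (< 4,520 → use Q = 4,520 at tier-2 price)
TC(tier 1 (EOQ₁), Q≈917.2) = £7,156,241.63
TC(tier 2, Q≈4,520.0) = £7,190,306.97
Minimum at tier 1 (EOQ₁): £7,156,241.63

£7,156,241.63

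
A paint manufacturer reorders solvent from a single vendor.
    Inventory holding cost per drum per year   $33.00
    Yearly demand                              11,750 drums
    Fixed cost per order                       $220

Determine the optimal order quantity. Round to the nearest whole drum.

Optimal lot size Q* = (2 × 11,750 × $220 / $33)^½ ≈ 395.81

396 drums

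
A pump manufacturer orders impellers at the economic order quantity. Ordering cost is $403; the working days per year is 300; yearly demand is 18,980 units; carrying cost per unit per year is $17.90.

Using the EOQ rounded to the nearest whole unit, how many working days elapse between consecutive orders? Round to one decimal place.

EOQ = √(2DS/H) = √(2 × 18,980 × 403 / 17.9)
    = √(854,630.17) ≈ 924.46 → Q = 924 units
Days between orders = 300 / (D/Q) = 300 / 20.541 ≈ 14.605

14.6 days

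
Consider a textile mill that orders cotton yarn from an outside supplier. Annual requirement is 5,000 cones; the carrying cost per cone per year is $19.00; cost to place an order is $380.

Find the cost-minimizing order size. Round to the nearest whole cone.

2DS/H = 2·5,000·380/19 = 200,000.00
EOQ = √200,000.00 ≈ 447.21

447 cones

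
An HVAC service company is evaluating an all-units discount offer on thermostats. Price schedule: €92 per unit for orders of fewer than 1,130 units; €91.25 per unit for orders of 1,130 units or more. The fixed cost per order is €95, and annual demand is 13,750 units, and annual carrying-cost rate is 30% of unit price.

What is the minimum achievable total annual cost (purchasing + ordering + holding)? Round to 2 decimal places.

H₁ = 30%×€92 = €27.6000;  H₂ = 30%×€91.25 = €27.3750
EOQ₁ = √(2×13,750×95/27.6000) = 307.66  (< 1,130, feasible at tier 1)
EOQ₂ = √(2×13,750×95/27.3750) = 308.92  (< 1,130 → use Q = 1,130 at tier-2 price)
TC(tier 1 (EOQ₁), Q≈307.7) = €1,273,491.47
TC(tier 2, Q≈1,130.0) = €1,271,310.35
Minimum at tier 2: €1,271,310.35

€1,271,310.35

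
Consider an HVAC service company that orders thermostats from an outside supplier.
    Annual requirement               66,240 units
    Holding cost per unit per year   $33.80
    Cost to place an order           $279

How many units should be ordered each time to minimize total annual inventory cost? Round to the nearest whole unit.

EOQ = √(2DS/H) = √(2 × 66,240 × 279 / 33.8)
    = √(1,093,547.93) ≈ 1,045.73

1,046 units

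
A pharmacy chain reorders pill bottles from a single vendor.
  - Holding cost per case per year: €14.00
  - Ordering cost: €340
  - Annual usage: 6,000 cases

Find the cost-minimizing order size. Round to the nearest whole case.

540 cases

EOQ = √(2DS/H) = √(2 × 6,000 × 340 / 14)
    = √(291,428.57) ≈ 539.84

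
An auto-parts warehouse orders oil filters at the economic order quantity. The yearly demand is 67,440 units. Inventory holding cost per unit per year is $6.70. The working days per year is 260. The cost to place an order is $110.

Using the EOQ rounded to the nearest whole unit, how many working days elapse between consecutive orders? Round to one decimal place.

5.7 days

2DS/H = 2·67,440·110/6.7 = 2,214,447.76
EOQ = √2,214,447.76 ≈ 1,488.10 → Q = 1,488 units
Cycle time = (working days × Q)/D = (260 × 1,488) / 67,440 = 5.737 days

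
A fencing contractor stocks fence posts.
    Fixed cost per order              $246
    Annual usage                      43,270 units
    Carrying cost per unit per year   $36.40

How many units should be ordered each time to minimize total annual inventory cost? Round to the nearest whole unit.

Q* = √(2·D·S / H) = √(2·43,270·246 / 36.4) = √584,858.2 ≈ 764.76

765 units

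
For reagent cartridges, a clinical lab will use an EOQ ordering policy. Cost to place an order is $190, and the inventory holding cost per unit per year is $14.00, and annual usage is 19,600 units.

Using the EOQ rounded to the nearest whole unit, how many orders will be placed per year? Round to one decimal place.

EOQ = √(2DS/H) = √(2 × 19,600 × 190 / 14)
    = √(532,000.00) ≈ 729.38 → Q = 729
Orders per year = D/Q = 19,600 / 729 = 26.886

26.9 orders per year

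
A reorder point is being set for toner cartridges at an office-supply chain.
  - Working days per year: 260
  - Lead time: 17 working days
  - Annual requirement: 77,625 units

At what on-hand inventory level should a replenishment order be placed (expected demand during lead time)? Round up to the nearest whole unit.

Daily demand d = 77,625 / 260 = 298.558 units/day
Demand during lead time = 298.558 × 17 = 5,075.48
Reorder point = 5,075.48 → round up

5,076 units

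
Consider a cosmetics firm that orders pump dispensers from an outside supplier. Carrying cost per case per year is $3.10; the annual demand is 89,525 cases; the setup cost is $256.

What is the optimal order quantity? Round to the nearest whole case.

3,845 cases

Q* = √(2·D·S / H) = √(2·89,525·256 / 3.1) = √14,786,064.5 ≈ 3,845.27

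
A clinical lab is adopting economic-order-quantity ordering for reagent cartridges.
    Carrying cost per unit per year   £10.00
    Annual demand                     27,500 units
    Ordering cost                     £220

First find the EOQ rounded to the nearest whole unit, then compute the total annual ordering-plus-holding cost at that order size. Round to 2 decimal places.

£11,000.00

Optimal lot size Q* = (2 × 27,500 × £220 / £10)^½ ≈ 1,100.00 → Q = 1,100 units
Ordering: D/Q × S = 27,500/1,100 × £220 = £5,500.00
Holding:  Q/2 × H = 1,100/2 × £10 = £5,500.00
Total = £5,500.00 + £5,500.00 = £11,000.00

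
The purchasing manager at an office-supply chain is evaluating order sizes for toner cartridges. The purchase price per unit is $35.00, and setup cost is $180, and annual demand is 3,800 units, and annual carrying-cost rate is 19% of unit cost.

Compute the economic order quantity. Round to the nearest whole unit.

454 units

Carrying cost H = $35 × 19% = $6.6500/unit/yr
Q* = √(2·D·S / H) = √(2·3,800·180 / 6.65) = √205,714.3 ≈ 453.56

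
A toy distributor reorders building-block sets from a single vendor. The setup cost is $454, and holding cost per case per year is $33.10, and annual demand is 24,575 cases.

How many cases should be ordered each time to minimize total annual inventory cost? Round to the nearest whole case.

821 cases

EOQ = √(2DS/H) = √(2 × 24,575 × 454 / 33.1)
    = √(674,141.99) ≈ 821.06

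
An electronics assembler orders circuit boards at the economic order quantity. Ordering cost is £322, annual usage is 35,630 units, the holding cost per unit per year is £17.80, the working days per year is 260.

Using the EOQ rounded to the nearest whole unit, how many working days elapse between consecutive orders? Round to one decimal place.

Q* = √(2·D·S / H) = √(2·35,630·322 / 17.8) = √1,289,085.4 ≈ 1,135.38 → Q = 1,135 units
T = Q/D × 260 days = 1,135/35,630 × 260 = 8.282 days

8.3 days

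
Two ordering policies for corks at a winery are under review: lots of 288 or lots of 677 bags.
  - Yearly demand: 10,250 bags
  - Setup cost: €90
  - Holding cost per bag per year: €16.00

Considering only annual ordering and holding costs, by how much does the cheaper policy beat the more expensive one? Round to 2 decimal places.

Annual cost at Q: ordering D·S/Q plus holding Q·H/2.
TC(288) = (10,250/288)×90 + (288/2)×16 = €5,507.12
TC(677) = (10,250/677)×90 + (677/2)×16 = €6,778.63
Cheaper: Q = 288.  Difference = €1,271.50

€1,271.50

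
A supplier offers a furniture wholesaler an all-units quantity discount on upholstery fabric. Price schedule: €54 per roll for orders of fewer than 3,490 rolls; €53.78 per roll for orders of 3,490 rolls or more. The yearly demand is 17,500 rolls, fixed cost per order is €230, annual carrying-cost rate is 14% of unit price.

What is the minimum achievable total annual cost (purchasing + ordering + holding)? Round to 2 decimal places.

€952,801.15

H₁ = 14%×€54 = €7.5600;  H₂ = 14%×€53.78 = €7.5292
EOQ₁ = √(2×17,500×230/7.5600) = 1,031.90  (< 3,490, feasible at tier 1)
EOQ₂ = √(2×17,500×230/7.5292) = 1,034.01  (< 3,490 → use Q = 3,490 at tier-2 price)
TC(tier 1 (EOQ₁), Q≈1,031.9) = €952,801.15
TC(tier 2, Q≈3,490.0) = €955,441.75
Minimum at tier 1 (EOQ₁): €952,801.15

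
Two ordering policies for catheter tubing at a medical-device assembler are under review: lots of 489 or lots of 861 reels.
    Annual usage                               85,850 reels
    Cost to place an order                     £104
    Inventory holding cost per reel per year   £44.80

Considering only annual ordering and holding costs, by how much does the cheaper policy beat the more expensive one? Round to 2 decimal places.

Annual cost at Q: ordering D·S/Q plus holding Q·H/2.
TC(489) = (85,850/489)×104 + (489/2)×44.8 = £29,212.09
TC(861) = (85,850/861)×104 + (861/2)×44.8 = £29,656.20
Lots of 489 are cheaper by £444.12.

£444.12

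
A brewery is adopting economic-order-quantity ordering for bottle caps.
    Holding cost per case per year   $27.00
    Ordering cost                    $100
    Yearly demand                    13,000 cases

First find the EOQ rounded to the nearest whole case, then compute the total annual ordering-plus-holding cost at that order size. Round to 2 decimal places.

$8,378.55

Q* = √(2·D·S / H) = √(2·13,000·100 / 27) = √96,296.3 ≈ 310.32 → Q = 310 cases
Orders/yr = 13,000/310 = 41.935; ordering cost = 41.935 × $100 = $4,193.55
Average inventory = 310/2 = 155; holding cost = 155 × $27 = $4,185.00
Total = $4,193.55 + $4,185.00 = $8,378.55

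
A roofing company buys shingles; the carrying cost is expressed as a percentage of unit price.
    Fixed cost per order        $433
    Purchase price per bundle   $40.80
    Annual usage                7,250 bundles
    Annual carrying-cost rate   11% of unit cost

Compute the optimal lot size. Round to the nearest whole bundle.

1,183 bundles

Carrying cost H = $40.8 × 11% = $4.4880/bundle/yr
EOQ = √(2DS/H) = √(2 × 7,250 × 433 / 4.488)
    = √(1,398,952.76) ≈ 1,182.77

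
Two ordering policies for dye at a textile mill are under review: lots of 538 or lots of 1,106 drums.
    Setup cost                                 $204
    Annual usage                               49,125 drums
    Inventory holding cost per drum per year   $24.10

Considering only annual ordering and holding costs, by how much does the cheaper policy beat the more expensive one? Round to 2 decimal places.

$2,721.89

Annual cost at Q: ordering D·S/Q plus holding Q·H/2.
TC(538) = (49,125/538)×204 + (538/2)×24.1 = $25,110.22
TC(1,106) = (49,125/1,106)×204 + (1,106/2)×24.1 = $22,388.33
|ΔTC| = |$25,110.22 − $22,388.33| = $2,721.89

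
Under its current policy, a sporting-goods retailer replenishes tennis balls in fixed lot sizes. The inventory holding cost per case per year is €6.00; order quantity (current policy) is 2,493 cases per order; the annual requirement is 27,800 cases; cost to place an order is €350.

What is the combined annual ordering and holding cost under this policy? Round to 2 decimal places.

€11,381.93

Ordering: D/Q × S = 27,800/2,493 × €350 = €3,902.93
Holding:  Q/2 × H = 2,493/2 × €6 = €7,479.00
Total = €3,902.93 + €7,479.00 = €11,381.93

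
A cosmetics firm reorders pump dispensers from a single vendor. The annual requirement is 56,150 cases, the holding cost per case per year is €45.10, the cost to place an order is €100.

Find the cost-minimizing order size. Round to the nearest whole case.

499 cases

2DS/H = 2·56,150·100/45.1 = 249,002.22
EOQ = √249,002.22 ≈ 499.00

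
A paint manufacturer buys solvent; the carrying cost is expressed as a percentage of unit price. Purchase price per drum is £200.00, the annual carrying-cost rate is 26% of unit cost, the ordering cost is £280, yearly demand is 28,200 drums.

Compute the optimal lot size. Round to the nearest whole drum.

Holding cost per drum per year: H = 26% × £200 = £52.0000
Optimal lot size Q* = (2 × 28,200 × £280 / £52)^½ ≈ 551.08

551 drums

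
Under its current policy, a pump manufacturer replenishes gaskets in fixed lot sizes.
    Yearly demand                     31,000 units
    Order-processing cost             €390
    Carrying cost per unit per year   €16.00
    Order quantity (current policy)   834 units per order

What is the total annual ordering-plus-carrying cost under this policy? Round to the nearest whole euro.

€21,168

Annual ordering cost = (D/Q)·S = (31,000/834) × 390 = €14,496.40
Annual holding cost  = (Q/2)·H = (834/2) × 16 = €6,672.00
Total = €14,496.40 + €6,672.00 = €21,168.40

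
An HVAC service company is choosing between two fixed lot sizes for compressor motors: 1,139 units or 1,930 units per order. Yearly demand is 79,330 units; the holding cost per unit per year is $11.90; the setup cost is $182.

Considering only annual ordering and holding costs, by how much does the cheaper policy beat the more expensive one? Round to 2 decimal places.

$488.77

Annual cost at Q: ordering D·S/Q plus holding Q·H/2.
TC(1,139) = (79,330/1,139)×182 + (1,139/2)×11.9 = $19,453.13
TC(1,930) = (79,330/1,930)×182 + (1,930/2)×11.9 = $18,964.36
Lots of 1,930 are cheaper by $488.77.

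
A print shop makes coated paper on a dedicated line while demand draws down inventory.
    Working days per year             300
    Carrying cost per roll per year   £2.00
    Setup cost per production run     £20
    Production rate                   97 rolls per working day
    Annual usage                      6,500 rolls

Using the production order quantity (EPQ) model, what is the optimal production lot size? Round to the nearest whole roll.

d = 6,500/300 = 21.6667 rolls/day;  effective holding cost H(1 − d/p) = 2·(1 − 21.6667/97) = 1.55326
Q* = √(2DS / H_eff) = √(2·6,500·20 / 1.55326) ≈ 409.13

409 rolls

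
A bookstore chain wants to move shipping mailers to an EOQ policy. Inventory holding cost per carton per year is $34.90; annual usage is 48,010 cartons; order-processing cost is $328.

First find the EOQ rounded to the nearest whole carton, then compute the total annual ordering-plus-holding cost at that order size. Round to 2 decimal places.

EOQ = √(2DS/H) = √(2 × 48,010 × 328 / 34.9)
    = √(902,422.92) ≈ 949.96 → Q = 950 cartons
Annual ordering cost = (D/Q)·S = (48,010/950) × 328 = $16,576.08
Annual holding cost  = (Q/2)·H = (950/2) × 34.9 = $16,577.50
Total = $16,576.08 + $16,577.50 = $33,153.58

$33,153.58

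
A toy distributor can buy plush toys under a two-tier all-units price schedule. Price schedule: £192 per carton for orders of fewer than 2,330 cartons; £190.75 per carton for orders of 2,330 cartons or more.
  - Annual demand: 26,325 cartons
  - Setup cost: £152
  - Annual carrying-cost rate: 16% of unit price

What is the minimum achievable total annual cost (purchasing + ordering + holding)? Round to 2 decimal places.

£5,058,766.89

H₁ = 16%×£192 = £30.7200;  H₂ = 16%×£190.75 = £30.5200
EOQ₁ = √(2×26,325×152/30.7200) = 510.40  (< 2,330, feasible at tier 1)
EOQ₂ = √(2×26,325×152/30.5200) = 512.07  (< 2,330 → use Q = 2,330 at tier-2 price)
TC(tier 1 (EOQ₁), Q≈510.4) = £5,070,079.48
TC(tier 2, Q≈2,330.0) = £5,058,766.89
Minimum at tier 2: £5,058,766.89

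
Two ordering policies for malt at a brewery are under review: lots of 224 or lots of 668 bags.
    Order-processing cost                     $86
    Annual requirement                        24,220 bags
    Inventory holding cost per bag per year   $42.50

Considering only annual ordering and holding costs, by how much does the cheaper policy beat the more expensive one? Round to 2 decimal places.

For each Q, cost = (D/Q)·S + (Q/2)·H.
TC(224) = (24,220/224)×86 + (224/2)×42.5 = $14,058.75
TC(668) = (24,220/668)×86 + (668/2)×42.5 = $17,313.14
|ΔTC| = |$14,058.75 − $17,313.14| = $3,254.39

$3,254.39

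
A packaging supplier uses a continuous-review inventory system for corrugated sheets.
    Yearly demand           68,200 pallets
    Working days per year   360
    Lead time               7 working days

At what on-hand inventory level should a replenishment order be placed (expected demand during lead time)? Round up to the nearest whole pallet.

1,327 pallets

Daily demand d = 68,200 / 360 = 189.444 pallets/day
Demand during lead time = 189.444 × 7 = 1,326.11
Reorder point = 1,326.11 → round up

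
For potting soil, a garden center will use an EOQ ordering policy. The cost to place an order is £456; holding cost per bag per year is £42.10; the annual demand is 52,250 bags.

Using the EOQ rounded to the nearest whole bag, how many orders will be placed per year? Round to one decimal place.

49.1 orders per year

EOQ = √(2DS/H) = √(2 × 52,250 × 456 / 42.1)
    = √(1,131,876.48) ≈ 1,063.90 → Q = 1,064
Orders per year = D/Q = 52,250 / 1,064 = 49.107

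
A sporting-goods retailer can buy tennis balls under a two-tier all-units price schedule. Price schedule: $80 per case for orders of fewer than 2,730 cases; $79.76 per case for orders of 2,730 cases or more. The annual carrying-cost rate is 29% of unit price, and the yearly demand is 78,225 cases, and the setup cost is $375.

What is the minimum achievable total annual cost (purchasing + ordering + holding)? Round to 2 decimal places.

H₁ = 29%×$80 = $23.2000;  H₂ = 29%×$79.76 = $23.1304
EOQ₁ = √(2×78,225×375/23.2000) = 1,590.23  (< 2,730, feasible at tier 1)
EOQ₂ = √(2×78,225×375/23.1304) = 1,592.62  (< 2,730 → use Q = 2,730 at tier-2 price)
TC(tier 1 (EOQ₁), Q≈1,590.2) = $6,294,893.29
TC(tier 2, Q≈2,730.0) = $6,281,544.19
Minimum at tier 2: $6,281,544.19

$6,281,544.19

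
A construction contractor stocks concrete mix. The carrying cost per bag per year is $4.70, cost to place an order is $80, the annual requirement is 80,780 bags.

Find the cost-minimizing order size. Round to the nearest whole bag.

1,658 bags

Optimal lot size Q* = (2 × 80,780 × $80 / $4.7)^½ ≈ 1,658.30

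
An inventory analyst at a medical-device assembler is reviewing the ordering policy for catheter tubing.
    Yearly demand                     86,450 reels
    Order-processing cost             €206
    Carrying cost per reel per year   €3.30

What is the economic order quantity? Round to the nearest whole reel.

2DS/H = 2·86,450·206/3.3 = 10,793,151.52
EOQ = √10,793,151.52 ≈ 3,285.29

3,285 reels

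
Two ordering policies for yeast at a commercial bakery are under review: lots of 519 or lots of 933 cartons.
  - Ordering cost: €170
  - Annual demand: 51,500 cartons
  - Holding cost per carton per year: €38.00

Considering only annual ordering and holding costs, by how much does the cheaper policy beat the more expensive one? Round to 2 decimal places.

€380.73

TC(Q) = (D/Q)S + (Q/2)H
TC(519) = (51,500/519)×170 + (519/2)×38 = €26,729.98
TC(933) = (51,500/933)×170 + (933/2)×38 = €27,110.71
Lots of 519 are cheaper by €380.73.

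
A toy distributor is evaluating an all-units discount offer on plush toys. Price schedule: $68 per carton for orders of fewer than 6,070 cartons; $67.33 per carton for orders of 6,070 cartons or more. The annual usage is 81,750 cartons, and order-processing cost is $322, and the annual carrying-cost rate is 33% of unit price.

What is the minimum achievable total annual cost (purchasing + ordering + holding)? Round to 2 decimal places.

H₁ = 33%×$68 = $22.4400;  H₂ = 33%×$67.33 = $22.2189
EOQ₁ = √(2×81,750×322/22.4400) = 1,531.71  (< 6,070, feasible at tier 1)
EOQ₂ = √(2×81,750×322/22.2189) = 1,539.31  (< 6,070 → use Q = 6,070 at tier-2 price)
TC(tier 1 (EOQ₁), Q≈1,531.7) = $5,593,371.48
TC(tier 2, Q≈6,070.0) = $5,575,998.52
Minimum at tier 2: $5,575,998.52

$5,575,998.52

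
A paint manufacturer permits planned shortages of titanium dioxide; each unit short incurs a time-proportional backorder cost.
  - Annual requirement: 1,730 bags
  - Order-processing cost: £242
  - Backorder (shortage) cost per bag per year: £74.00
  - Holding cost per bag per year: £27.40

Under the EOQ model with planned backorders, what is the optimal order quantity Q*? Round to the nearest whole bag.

Basic EOQ = √(2·1,730·242/27.4) = 174.812
Backorder adjustment √((H+b)/b) = √((27.4+74)/74) = 1.1706
Q* = 174.812 × 1.1706 ≈ 204.63

205 bags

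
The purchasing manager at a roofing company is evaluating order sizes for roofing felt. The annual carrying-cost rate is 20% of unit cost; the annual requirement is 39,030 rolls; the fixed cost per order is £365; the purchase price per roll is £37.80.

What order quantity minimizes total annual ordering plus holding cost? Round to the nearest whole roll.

Carrying cost H = £37.8 × 20% = £7.5600/roll/yr
2DS/H = 2·39,030·365/7.56 = 3,768,769.84
EOQ = √3,768,769.84 ≈ 1,941.33

1,941 rolls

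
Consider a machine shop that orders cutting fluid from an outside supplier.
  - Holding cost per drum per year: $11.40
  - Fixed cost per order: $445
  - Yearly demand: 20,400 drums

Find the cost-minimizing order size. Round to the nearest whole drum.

EOQ = √(2DS/H) = √(2 × 20,400 × 445 / 11.4)
    = √(1,592,631.58) ≈ 1,262.00

1,262 drums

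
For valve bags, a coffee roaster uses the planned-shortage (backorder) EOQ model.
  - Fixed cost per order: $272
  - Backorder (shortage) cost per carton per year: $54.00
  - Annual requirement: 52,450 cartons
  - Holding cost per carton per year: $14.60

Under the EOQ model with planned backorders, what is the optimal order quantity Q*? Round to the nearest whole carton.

1,576 cartons

Basic EOQ = √(2·52,450·272/14.6) = 1,397.963
Backorder adjustment √((H+b)/b) = √((14.6+54)/54) = 1.1271
Q* = 1,397.963 × 1.1271 ≈ 1,575.65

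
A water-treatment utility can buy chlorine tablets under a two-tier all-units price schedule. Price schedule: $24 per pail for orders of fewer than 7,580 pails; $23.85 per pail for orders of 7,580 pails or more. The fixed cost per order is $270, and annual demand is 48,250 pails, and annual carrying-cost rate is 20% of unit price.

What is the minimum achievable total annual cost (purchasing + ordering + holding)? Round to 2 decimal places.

H₁ = 20%×$24 = $4.8000;  H₂ = 20%×$23.85 = $4.7700
EOQ₁ = √(2×48,250×270/4.8000) = 2,329.83  (< 7,580, feasible at tier 1)
EOQ₂ = √(2×48,250×270/4.7700) = 2,337.15  (< 7,580 → use Q = 7,580 at tier-2 price)
TC(tier 1 (EOQ₁), Q≈2,329.8) = $1,169,183.20
TC(tier 2, Q≈7,580.0) = $1,170,559.47
Minimum at tier 1 (EOQ₁): $1,169,183.20

$1,169,183.20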